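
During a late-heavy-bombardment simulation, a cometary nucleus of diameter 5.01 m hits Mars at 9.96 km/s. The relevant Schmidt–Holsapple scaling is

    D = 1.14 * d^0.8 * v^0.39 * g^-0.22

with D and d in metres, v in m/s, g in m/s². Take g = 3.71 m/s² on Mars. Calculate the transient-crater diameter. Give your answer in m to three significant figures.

D ≈ 112 m

In SI units: v = 9960 m/s.
d^0.8 = 5.01^0.8 = 3.630
v^0.39 = 9960^0.39 = 36.25
g^-0.22 = 3.71^-0.22 = 0.7494
D = 1.14 × 3.630 × 36.25 × 0.7494 = 112.4 m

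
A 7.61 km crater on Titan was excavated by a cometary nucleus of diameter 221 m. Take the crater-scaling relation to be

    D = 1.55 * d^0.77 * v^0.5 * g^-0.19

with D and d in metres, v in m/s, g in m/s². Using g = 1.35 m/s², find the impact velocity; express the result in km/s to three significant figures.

v ≈ 6.63 km/s

Rearranging for v: v = [D / (1.55 · 221^0.77 · 1.35^-0.19)]^(1/0.5).
D = 7610 m.
221^0.77 = 63.85
1.35^-0.19 = 0.9446
Denominator = 1.55 × 63.85 × 0.9446 = 93.48
D / 93.48 = 7610 / 93.48 = 81.41
v = 81.41^(1/0.5) = 81.41^2 = 6628 m/s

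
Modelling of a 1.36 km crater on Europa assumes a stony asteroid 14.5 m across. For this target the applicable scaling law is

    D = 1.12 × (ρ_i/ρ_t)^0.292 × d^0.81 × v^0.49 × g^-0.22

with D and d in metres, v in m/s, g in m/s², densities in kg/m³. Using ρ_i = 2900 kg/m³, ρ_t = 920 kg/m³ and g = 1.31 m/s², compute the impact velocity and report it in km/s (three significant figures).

v ≈ 13.5 km/s

Rearranging for v: v = [D / (1.12 · (2900/920)^0.292 · 14.5^0.81 · 1.31^-0.22)]^(1/0.49).
D = 1360 m.
(2900/920)^0.292 = 1.398
14.5^0.81 = 8.724
1.31^-0.22 = 0.9423
Denominator = 1.12 × 1.398 × 8.724 × 0.9423 = 12.87
D / 12.87 = 1360 / 12.87 = 105.7
v = 105.7^(1/0.49) = 105.7^2.0408 = 13512 m/s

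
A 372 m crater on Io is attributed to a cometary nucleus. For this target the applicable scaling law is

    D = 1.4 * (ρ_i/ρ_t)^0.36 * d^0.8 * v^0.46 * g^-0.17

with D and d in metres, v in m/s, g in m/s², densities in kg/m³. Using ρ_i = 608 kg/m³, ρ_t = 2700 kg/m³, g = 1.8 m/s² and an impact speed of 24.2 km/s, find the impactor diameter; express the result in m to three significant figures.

Rearranging for d: d = [D / (1.4 · (608/2700)^0.36 · 24200^0.46 · 1.8^-0.17)]^(1/0.8).
(608/2700)^0.36 = 0.5847
24200^0.46 = 103.9
1.8^-0.17 = 0.9049
Denominator = 1.4 × 0.5847 × 103.9 × 0.9049 = 76.96
D / 76.96 = 372 / 76.96 = 4.834
d = 4.834^(1/0.8) = 4.834^1.25 = 7.168 m

d ≈ 7.17 m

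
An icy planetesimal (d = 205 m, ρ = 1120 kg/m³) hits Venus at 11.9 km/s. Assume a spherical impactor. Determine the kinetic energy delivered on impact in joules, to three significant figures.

v = 11900 m/s.
Mass m = (π/6) ρ d³ = (π/6) × 1120 × (205)³ = 5.052 × 10^9 kg
E = ½ m v² = 0.5 × 5.052 × 10^9 × (11900)² = 3.577 × 10^17 J

E ≈ 3.58 × 10^17 J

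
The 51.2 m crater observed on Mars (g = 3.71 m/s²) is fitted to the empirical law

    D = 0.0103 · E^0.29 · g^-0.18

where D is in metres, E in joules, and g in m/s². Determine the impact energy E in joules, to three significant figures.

E ≈ 1.26 × 10^13 J

Rearranging: E = [D / (0.0103 · g^-0.18)]^(1/0.29).
g^-0.18 = 3.71^-0.18 = 0.7898
D / (0.0103 × 0.7898) = 51.2 / (8.135 × 10^-3) = 6.294 × 10^3
E = (6.294 × 10^3)^3.4483 = 1.258 × 10^13 J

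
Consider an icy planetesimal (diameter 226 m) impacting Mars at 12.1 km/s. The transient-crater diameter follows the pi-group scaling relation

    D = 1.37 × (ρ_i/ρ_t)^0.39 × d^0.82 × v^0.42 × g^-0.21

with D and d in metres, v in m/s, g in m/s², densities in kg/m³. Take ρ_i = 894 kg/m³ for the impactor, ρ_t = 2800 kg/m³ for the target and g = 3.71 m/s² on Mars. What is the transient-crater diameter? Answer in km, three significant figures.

D ≈ 2.94 km

In SI units: v = 12100 m/s.
(ρ_i/ρ_t)^0.39 = (894/2800)^0.39 = 0.6407
d^0.82 = 226^0.82 = 85.19
v^0.42 = 12100^0.42 = 51.85
g^-0.21 = 3.71^-0.21 = 0.7593
D = 1.37 × 0.6407 × 85.19 × 51.85 × 0.7593 = 2944 m
   = 2.944 km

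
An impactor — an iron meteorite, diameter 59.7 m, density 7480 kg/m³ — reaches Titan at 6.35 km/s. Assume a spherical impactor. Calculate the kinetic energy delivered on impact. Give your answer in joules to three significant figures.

v = 6350 m/s.
Mass m = (π/6) ρ d³ = (π/6) × 7480 × (59.7)³ = 8.333 × 10^8 kg
E = ½ m v² = 0.5 × 8.333 × 10^8 × (6350)² = 1.680 × 10^16 J

E ≈ 1.68 × 10^16 J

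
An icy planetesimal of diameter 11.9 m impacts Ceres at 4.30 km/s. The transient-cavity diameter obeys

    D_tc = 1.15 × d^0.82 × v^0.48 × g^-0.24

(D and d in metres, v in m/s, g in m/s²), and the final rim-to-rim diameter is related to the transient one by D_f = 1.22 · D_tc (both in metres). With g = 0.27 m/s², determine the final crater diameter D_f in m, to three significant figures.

D_f ≈ 812 m

v = 4300 m/s.
d^0.82 = 11.9^0.82 = 7.620
v^0.48 = 4300^0.48 = 55.47
g^-0.24 = 0.27^-0.24 = 1.369
D_tc = 1.15 × 7.620 × 55.47 × 1.369 = 665.4 m
D_f = 1.22 × 665.4 = 811.8 m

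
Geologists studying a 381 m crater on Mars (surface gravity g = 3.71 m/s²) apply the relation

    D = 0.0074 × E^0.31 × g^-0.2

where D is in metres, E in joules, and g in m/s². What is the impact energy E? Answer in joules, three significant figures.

E ≈ 3.68 × 10^15 J

Rearranging: E = [D / (0.0074 · g^-0.2)]^(1/0.31).
g^-0.2 = 3.71^-0.2 = 0.7694
D / (0.0074 × 0.7694) = 381 / (5.694 × 10^-3) = 6.691 × 10^4
E = (6.691 × 10^4)^3.2258 = 3.682 × 10^15 J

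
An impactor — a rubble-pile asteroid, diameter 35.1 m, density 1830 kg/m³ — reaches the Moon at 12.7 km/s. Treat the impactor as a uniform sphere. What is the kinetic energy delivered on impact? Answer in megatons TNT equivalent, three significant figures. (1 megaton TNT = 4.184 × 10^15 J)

E ≈ 0.799 Mt TNT

v = 12700 m/s.
Mass m = (π/6) ρ d³ = (π/6) × 1830 × (35.1)³ = 4.144 × 10^7 kg
E = ½ m v² = 0.5 × 4.144 × 10^7 × (12700)² = 3.342 × 10^15 J
   = 3.342 × 10^15 / 4.184×10^15 = 0.7988 Mt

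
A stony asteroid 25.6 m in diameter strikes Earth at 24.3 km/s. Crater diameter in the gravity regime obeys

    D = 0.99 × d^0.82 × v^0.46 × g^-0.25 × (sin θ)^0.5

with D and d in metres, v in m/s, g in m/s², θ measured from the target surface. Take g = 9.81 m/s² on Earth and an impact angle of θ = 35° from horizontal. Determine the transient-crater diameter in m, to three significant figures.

D ≈ 630 m

In SI units: v = 24300 m/s.
d^0.82 = 25.6^0.82 = 14.28
v^0.46 = 24300^0.46 = 104.1
g^-0.25 = 9.81^-0.25 = 0.5650
(sin 35°)^0.5 = 0.5736^0.5 = 0.7574
D = 0.99 × 14.28 × 104.1 × 0.5650 × 0.7574 = 629.8 m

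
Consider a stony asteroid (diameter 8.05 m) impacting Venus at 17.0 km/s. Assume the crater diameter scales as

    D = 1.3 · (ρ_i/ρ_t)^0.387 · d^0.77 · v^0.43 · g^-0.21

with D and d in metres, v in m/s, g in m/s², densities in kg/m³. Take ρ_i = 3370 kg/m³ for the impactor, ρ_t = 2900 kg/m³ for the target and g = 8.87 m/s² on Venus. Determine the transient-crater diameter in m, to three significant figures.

D ≈ 286 m

In SI units: v = 17000 m/s.
(ρ_i/ρ_t)^0.387 = (3370/2900)^0.387 = 1.060
d^0.77 = 8.05^0.77 = 4.983
v^0.43 = 17000^0.43 = 65.93
g^-0.21 = 8.87^-0.21 = 0.6323
D = 1.3 × 1.060 × 4.983 × 65.93 × 0.6323 = 286.3 m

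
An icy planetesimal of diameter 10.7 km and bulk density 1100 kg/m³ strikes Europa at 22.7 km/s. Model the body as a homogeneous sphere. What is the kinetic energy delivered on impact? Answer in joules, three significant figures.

E ≈ 1.82 × 10^23 J

d = 10700 m; v = 22700 m/s.
Mass m = (π/6) ρ d³ = (π/6) × 1100 × (10700)³ = 7.056 × 10^14 kg
E = ½ m v² = 0.5 × 7.056 × 10^14 × (22700)² = 1.818 × 10^23 J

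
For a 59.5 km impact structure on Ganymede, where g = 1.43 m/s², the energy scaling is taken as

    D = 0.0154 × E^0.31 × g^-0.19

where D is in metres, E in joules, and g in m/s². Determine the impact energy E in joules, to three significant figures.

E ≈ 2.21 × 10^21 J

Rearranging: E = [D / (0.0154 · g^-0.19)]^(1/0.31).
D = 59500 m.
g^-0.19 = 1.43^-0.19 = 0.9343
D / (0.0154 × 0.9343) = 59500 / (0.01439) = 4.135 × 10^6
E = (4.135 × 10^6)^3.2258 = 2.205 × 10^21 J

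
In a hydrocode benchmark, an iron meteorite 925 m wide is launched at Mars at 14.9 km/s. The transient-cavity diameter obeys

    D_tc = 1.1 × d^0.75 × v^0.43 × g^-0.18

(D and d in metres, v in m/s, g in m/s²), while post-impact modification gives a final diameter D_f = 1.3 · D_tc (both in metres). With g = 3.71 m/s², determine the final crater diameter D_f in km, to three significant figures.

D_f ≈ 11.8 km

v = 14900 m/s.
d^0.75 = 925^0.75 = 167.7
v^0.43 = 14900^0.43 = 62.30
g^-0.18 = 3.71^-0.18 = 0.7898
D_tc = 1.1 × 167.7 × 62.30 × 0.7898 = 9077 m
D_f = 1.3 × 9077 = 11800 m
     = 11.80 km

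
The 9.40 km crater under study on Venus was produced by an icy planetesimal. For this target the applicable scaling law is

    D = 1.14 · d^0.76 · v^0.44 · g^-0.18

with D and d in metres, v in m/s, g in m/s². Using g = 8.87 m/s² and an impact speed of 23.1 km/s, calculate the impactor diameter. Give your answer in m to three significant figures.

d ≈ 710 m

Rearranging for d: d = [D / (1.14 · 23100^0.44 · 8.87^-0.18)]^(1/0.76).
D = 9400 m.
23100^0.44 = 83.17
8.87^-0.18 = 0.6751
Denominator = 1.14 × 83.17 × 0.6751 = 64.01
D / 64.01 = 9400 / 64.01 = 146.9
d = 146.9^(1/0.76) = 146.9^1.3158 = 710.2 m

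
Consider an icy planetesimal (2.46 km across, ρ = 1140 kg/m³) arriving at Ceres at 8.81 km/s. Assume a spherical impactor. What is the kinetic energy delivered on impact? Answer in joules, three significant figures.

d = 2460 m; v = 8810 m/s.
Mass m = (π/6) ρ d³ = (π/6) × 1140 × (2460)³ = 8.886 × 10^12 kg
E = ½ m v² = 0.5 × 8.886 × 10^12 × (8810)² = 3.448 × 10^20 J

E ≈ 3.45 × 10^20 J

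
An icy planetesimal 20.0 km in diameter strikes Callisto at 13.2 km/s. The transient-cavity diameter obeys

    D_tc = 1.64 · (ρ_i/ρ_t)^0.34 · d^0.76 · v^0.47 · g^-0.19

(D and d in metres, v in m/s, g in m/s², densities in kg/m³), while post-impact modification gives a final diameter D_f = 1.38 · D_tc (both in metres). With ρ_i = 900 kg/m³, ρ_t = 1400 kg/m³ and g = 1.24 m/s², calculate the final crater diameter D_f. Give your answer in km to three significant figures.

In SI: d = 20000 m, v = 13200 m/s.
(ρ_i/ρ_t)^0.34 = (900/1400)^0.34 = 0.8605
d^0.76 = 20000^0.76 = 1857
v^0.47 = 13200^0.47 = 86.43
g^-0.19 = 1.24^-0.19 = 0.9600
D_tc = 1.64 × 0.8605 × 1857 × 86.43 × 0.9600 = 2.174 × 10^5 m
D_f = 1.38 × 2.174 × 10^5 = 3.000 × 10^5 m
     = 300.0 km

D_f ≈ 300 km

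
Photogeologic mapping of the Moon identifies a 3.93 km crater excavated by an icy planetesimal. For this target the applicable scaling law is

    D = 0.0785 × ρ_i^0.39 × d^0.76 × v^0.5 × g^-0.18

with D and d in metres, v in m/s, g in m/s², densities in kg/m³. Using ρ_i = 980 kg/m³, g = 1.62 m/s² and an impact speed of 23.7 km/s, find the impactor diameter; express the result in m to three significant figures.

Rearranging for d: d = [D / (0.0785 · 980^0.39 · 23700^0.5 · 1.62^-0.18)]^(1/0.76).
D = 3930 m.
980^0.39 = 14.68
23700^0.5 = 153.9
1.62^-0.18 = 0.9168
Denominator = 0.0785 × 14.68 × 153.9 × 0.9168 = 162.6
D / 162.6 = 3930 / 162.6 = 24.17
d = 24.17^(1/0.76) = 24.17^1.3158 = 66.09 m

d ≈ 66.1 m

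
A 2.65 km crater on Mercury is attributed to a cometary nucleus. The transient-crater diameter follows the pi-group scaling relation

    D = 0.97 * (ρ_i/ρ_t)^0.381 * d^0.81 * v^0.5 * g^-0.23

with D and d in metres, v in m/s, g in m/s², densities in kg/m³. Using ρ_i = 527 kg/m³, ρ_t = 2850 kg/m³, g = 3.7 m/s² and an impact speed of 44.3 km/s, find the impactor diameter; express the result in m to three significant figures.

d ≈ 76.0 m

Rearranging for d: d = [D / (0.97 · (527/2850)^0.381 · 44300^0.5 · 3.7^-0.23)]^(1/0.81).
D = 2650 m.
(527/2850)^0.381 = 0.5257
44300^0.5 = 210.5
3.7^-0.23 = 0.7401
Denominator = 0.97 × 0.5257 × 210.5 × 0.7401 = 79.44
D / 79.44 = 2650 / 79.44 = 33.36
d = 33.36^(1/0.81) = 33.36^1.2346 = 75.96 m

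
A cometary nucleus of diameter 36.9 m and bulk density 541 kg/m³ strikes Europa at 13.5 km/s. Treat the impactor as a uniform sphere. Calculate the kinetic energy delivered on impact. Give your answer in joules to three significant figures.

E ≈ 1.30 × 10^15 J

v = 13500 m/s.
Mass m = (π/6) ρ d³ = (π/6) × 541 × (36.9)³ = 1.423 × 10^7 kg
E = ½ m v² = 0.5 × 1.423 × 10^7 × (13500)² = 1.297 × 10^15 J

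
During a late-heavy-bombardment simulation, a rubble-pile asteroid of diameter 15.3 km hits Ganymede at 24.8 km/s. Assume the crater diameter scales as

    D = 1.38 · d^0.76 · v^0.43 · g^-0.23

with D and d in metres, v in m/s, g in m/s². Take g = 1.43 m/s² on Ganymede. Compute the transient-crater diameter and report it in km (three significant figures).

In SI units: d = 15300 m, v = 24800 m/s.
d^0.76 = 15300^0.76 = 1515
v^0.43 = 24800^0.43 = 77.56
g^-0.23 = 1.43^-0.23 = 0.9210
D = 1.38 × 1515 × 77.56 × 0.9210 = 1.493 × 10^5 m
   = 149.3 km

D ≈ 149 km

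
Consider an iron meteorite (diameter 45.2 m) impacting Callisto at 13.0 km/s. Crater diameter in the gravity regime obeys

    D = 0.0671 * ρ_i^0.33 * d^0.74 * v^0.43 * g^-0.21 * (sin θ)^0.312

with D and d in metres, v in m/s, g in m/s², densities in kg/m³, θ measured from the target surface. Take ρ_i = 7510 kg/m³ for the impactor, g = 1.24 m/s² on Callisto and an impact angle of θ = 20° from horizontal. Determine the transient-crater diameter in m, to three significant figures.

In SI units: v = 13000 m/s.
ρ_i^0.33 = 7510^0.33 = 19.01
d^0.74 = 45.2^0.74 = 16.78
v^0.43 = 13000^0.43 = 58.75
g^-0.21 = 1.24^-0.21 = 0.9558
(sin 20°)^0.312 = 0.3420^0.312 = 0.7155
D = 0.0671 × 19.01 × 16.78 × 58.75 × 0.9558 × 0.7155 = 860.0 m

D ≈ 860 m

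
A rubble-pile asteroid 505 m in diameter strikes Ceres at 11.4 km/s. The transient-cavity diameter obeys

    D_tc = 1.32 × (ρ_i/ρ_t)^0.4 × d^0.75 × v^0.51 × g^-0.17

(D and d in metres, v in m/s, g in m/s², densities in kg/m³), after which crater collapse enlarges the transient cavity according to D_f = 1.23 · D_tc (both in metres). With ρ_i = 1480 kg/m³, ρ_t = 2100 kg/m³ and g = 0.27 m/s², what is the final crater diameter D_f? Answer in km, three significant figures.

v = 11400 m/s.
(ρ_i/ρ_t)^0.4 = (1480/2100)^0.4 = 0.8694
d^0.75 = 505^0.75 = 106.5
v^0.51 = 11400^0.51 = 117.2
g^-0.17 = 0.27^-0.17 = 1.249
D_tc = 1.32 × 0.8694 × 106.5 × 117.2 × 1.249 = 17890 m
D_f = 1.23 × 17890 = 22005 m
     = 22.00 km

D_f ≈ 22.0 km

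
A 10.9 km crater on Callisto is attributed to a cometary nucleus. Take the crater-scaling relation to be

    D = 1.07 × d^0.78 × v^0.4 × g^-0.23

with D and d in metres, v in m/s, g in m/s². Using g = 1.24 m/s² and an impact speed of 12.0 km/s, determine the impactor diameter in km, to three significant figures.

d ≈ 1.19 km

Rearranging for d: d = [D / (1.07 · 12000^0.4 · 1.24^-0.23)]^(1/0.78).
D = 10900 m.
12000^0.4 = 42.82
1.24^-0.23 = 0.9517
Denominator = 1.07 × 42.82 × 0.9517 = 43.60
D / 43.60 = 10900 / 43.60 = 250.0
d = 250.0^(1/0.78) = 250.0^1.2821 = 1187 m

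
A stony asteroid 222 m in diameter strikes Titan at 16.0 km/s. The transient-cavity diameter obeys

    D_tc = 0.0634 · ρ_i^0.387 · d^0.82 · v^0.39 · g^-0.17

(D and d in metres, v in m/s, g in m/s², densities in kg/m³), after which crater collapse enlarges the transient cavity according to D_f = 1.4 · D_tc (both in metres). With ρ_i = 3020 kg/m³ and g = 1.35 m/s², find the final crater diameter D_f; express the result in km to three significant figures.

D_f ≈ 6.86 km

v = 16000 m/s.
ρ_i^0.387 = 3020^0.387 = 22.22
d^0.82 = 222^0.82 = 83.95
v^0.39 = 16000^0.39 = 43.61
g^-0.17 = 1.35^-0.17 = 0.9503
D_tc = 0.0634 × 22.22 × 83.95 × 43.61 × 0.9503 = 4901 m
D_f = 1.4 × 4901 = 6861 m
     = 6.861 km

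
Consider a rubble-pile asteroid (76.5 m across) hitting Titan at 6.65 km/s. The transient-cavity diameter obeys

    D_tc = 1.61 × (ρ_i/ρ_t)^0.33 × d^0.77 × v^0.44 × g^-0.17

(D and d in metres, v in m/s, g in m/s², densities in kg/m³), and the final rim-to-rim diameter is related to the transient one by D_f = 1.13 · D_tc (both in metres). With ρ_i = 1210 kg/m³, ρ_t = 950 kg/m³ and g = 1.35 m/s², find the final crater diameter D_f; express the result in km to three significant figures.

v = 6650 m/s.
(ρ_i/ρ_t)^0.33 = (1210/950)^0.33 = 1.083
d^0.77 = 76.5^0.77 = 28.21
v^0.44 = 6650^0.44 = 48.09
g^-0.17 = 1.35^-0.17 = 0.9503
D_tc = 1.61 × 1.083 × 28.21 × 48.09 × 0.9503 = 2248 m
D_f = 1.13 × 2248 = 2540 m
     = 2.540 km

D_f ≈ 2.54 km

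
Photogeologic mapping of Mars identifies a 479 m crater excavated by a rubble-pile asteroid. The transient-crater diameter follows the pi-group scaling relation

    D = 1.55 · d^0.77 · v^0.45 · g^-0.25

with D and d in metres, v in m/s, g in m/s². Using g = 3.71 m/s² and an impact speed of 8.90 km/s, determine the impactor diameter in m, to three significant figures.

d ≈ 12.9 m

Rearranging for d: d = [D / (1.55 · 8900^0.45 · 3.71^-0.25)]^(1/0.77).
8900^0.45 = 59.87
3.71^-0.25 = 0.7205
Denominator = 1.55 × 59.87 × 0.7205 = 66.86
D / 66.86 = 479 / 66.86 = 7.164
d = 7.164^(1/0.77) = 7.164^1.2987 = 12.90 m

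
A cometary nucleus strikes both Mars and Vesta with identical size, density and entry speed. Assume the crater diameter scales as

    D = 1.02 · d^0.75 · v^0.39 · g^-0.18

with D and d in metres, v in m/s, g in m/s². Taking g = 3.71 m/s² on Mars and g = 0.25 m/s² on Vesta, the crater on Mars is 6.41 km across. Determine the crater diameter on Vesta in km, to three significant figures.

All impactor-dependent factors cancel in the ratio, leaving D_Vesta/D_Mars = (g_Vesta/g_Mars)^-0.18.
(0.25/3.71)^-0.18 = 0.06739^-0.18 = 1.625
D_Vesta = 1.625 × 6.41 km = 10.4 km

D ≈ 10.4 km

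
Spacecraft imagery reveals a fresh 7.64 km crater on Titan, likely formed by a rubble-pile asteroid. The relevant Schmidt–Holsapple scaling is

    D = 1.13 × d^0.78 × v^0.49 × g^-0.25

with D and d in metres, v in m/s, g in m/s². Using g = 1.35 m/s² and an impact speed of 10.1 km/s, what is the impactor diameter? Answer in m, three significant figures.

d ≈ 273 m

Rearranging for d: d = [D / (1.13 · 10100^0.49 · 1.35^-0.25)]^(1/0.78).
D = 7640 m.
10100^0.49 = 91.65
1.35^-0.25 = 0.9277
Denominator = 1.13 × 91.65 × 0.9277 = 96.08
D / 96.08 = 7640 / 96.08 = 79.52
d = 79.52^(1/0.78) = 79.52^1.2821 = 273.3 m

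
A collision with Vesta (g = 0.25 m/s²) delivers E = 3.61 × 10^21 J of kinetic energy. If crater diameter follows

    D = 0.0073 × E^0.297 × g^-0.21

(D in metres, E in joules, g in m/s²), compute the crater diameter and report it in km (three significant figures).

E^0.297 = (3.61 × 10^21)^0.297 = 2.527 × 10^6
g^-0.21 = 0.25^-0.21 = 1.338
D = 0.0073 × 2.527 × 10^6 × 1.338 = 24682 m
   = 24.68 km

D ≈ 24.7 km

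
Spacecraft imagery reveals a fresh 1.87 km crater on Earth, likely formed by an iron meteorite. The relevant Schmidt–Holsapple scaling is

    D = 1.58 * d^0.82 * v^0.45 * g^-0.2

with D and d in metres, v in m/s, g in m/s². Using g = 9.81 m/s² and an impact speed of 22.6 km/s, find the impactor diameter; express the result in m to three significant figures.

d ≈ 39.8 m

Rearranging for d: d = [D / (1.58 · 22600^0.45 · 9.81^-0.2)]^(1/0.82).
D = 1870 m.
22600^0.45 = 91.06
9.81^-0.2 = 0.6334
Denominator = 1.58 × 91.06 × 0.6334 = 91.13
D / 91.13 = 1870 / 91.13 = 20.52
d = 20.52^(1/0.82) = 20.52^1.2195 = 39.83 m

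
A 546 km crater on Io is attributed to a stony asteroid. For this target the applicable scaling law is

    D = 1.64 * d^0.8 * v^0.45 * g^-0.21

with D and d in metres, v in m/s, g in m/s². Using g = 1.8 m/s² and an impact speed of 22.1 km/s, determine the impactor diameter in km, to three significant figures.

d ≈ 33.6 km

Rearranging for d: d = [D / (1.64 · 22100^0.45 · 1.8^-0.21)]^(1/0.8).
D = 546000 m.
22100^0.45 = 90.15
1.8^-0.21 = 0.8839
Denominator = 1.64 × 90.15 × 0.8839 = 130.7
D / 130.7 = 546000 / 130.7 = 4178
d = 4178^(1/0.8) = 4178^1.25 = 33590 m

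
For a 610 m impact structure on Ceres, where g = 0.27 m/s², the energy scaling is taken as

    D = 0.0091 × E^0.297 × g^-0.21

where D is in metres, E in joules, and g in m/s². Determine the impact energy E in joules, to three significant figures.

E ≈ 7.05 × 10^15 J

Rearranging: E = [D / (0.0091 · g^-0.21)]^(1/0.297).
g^-0.21 = 0.27^-0.21 = 1.316
D / (0.0091 × 1.316) = 610 / (0.01198) = 5.092 × 10^4
E = (5.092 × 10^4)^3.367 = 7.048 × 10^15 J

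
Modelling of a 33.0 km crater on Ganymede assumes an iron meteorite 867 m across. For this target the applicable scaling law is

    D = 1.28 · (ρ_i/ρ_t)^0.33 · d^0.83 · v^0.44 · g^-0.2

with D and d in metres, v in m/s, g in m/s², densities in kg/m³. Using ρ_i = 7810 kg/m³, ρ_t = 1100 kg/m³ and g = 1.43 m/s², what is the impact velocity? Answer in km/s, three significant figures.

v ≈ 8.24 km/s

Rearranging for v: v = [D / (1.28 · (7810/1100)^0.33 · 867^0.83 · 1.43^-0.2)]^(1/0.44).
D = 33000 m.
(7810/1100)^0.33 = 1.909
867^0.83 = 274.5
1.43^-0.2 = 0.9310
Denominator = 1.28 × 1.909 × 274.5 × 0.9310 = 624.5
D / 624.5 = 33000 / 624.5 = 52.84
v = 52.84^(1/0.44) = 52.84^2.2727 = 8237 m/s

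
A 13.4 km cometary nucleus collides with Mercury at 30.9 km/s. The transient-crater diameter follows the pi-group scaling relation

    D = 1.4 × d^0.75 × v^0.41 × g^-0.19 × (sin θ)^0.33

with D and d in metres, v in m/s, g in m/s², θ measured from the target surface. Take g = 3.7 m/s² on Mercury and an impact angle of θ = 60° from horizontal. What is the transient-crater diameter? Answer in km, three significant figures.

D ≈ 89.9 km

In SI units: d = 13400 m, v = 30900 m/s.
d^0.75 = 13400^0.75 = 1245
v^0.41 = 30900^0.41 = 69.32
g^-0.19 = 3.7^-0.19 = 0.7799
(sin 60°)^0.33 = 0.8660^0.33 = 0.9536
D = 1.4 × 1245 × 69.32 × 0.7799 × 0.9536 = 89859 m
   = 89.86 km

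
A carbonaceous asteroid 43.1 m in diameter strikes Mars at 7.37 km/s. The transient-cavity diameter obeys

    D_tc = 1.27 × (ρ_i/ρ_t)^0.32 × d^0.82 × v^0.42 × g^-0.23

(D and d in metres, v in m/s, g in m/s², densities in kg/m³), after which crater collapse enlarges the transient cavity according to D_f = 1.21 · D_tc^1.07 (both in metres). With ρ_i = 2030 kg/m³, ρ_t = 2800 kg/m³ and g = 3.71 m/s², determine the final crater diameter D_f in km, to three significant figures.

v = 7370 m/s.
(ρ_i/ρ_t)^0.32 = (2030/2800)^0.32 = 0.9022
d^0.82 = 43.1^0.82 = 21.89
v^0.42 = 7370^0.42 = 42.11
g^-0.23 = 3.71^-0.23 = 0.7397
D_tc = 1.27 × 0.9022 × 21.89 × 42.11 × 0.7397 = 781.3 m
D_f = 1.21 × (781.3)^1.07 = 1507 m
     = 1.507 km

D_f ≈ 1.51 km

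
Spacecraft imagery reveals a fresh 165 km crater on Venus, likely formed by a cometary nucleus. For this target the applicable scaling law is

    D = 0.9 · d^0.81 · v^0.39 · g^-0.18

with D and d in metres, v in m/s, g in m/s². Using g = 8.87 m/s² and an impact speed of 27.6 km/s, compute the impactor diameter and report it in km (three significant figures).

Rearranging for d: d = [D / (0.9 · 27600^0.39 · 8.87^-0.18)]^(1/0.81).
D = 165000 m.
27600^0.39 = 53.95
8.87^-0.18 = 0.6751
Denominator = 0.9 × 53.95 × 0.6751 = 32.78
D / 32.78 = 165000 / 32.78 = 5034
d = 5034^(1/0.81) = 5034^1.2346 = 37186 m

d ≈ 37.2 km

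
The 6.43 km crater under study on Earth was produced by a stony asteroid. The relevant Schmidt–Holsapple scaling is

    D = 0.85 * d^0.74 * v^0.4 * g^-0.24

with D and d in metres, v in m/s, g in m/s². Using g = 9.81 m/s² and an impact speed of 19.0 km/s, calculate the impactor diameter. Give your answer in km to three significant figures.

d ≈ 1.78 km

Rearranging for d: d = [D / (0.85 · 19000^0.4 · 9.81^-0.24)]^(1/0.74).
D = 6430 m.
19000^0.4 = 51.46
9.81^-0.24 = 0.5781
Denominator = 0.85 × 51.46 × 0.5781 = 25.29
D / 25.29 = 6430 / 25.29 = 254.3
d = 254.3^(1/0.74) = 254.3^1.3514 = 1781 m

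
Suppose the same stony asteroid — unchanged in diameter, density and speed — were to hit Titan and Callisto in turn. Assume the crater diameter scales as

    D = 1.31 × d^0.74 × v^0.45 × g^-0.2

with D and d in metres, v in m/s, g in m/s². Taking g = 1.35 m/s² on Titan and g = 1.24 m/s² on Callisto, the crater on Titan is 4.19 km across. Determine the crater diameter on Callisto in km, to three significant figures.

All impactor-dependent factors cancel in the ratio, leaving D_Callisto/D_Titan = (g_Callisto/g_Titan)^-0.2.
(1.24/1.35)^-0.2 = 0.9185^-0.2 = 1.017
D_Callisto = 1.017 × 4.19 km = 4.26 km

D ≈ 4.26 km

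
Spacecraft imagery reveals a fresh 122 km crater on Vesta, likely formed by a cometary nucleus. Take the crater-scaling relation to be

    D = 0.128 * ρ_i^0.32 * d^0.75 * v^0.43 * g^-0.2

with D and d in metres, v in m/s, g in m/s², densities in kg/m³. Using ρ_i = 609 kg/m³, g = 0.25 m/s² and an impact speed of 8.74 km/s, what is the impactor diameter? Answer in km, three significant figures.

Rearranging for d: d = [D / (0.128 · 609^0.32 · 8740^0.43 · 0.25^-0.2)]^(1/0.75).
D = 122000 m.
609^0.32 = 7.782
8740^0.43 = 49.53
0.25^-0.2 = 1.320
Denominator = 0.128 × 7.782 × 49.53 × 1.320 = 65.12
D / 65.12 = 122000 / 65.12 = 1873
d = 1873^(1/0.75) = 1873^1.3333 = 23082 m

d ≈ 23.1 km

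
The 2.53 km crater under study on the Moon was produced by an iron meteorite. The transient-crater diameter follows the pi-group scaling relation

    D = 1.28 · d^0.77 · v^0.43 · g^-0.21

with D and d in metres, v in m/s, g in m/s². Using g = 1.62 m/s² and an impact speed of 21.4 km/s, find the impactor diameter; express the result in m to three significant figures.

d ≈ 83.0 m

Rearranging for d: d = [D / (1.28 · 21400^0.43 · 1.62^-0.21)]^(1/0.77).
D = 2530 m.
21400^0.43 = 72.79
1.62^-0.21 = 0.9037
Denominator = 1.28 × 72.79 × 0.9037 = 84.20
D / 84.20 = 2530 / 84.20 = 30.05
d = 30.05^(1/0.77) = 30.05^1.2987 = 83.04 m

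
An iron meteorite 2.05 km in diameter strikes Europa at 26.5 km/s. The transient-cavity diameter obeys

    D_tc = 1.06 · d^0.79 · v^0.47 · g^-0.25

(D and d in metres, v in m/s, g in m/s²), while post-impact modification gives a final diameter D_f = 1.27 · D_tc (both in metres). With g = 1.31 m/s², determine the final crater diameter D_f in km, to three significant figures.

D_f ≈ 62.4 km

In SI: d = 2050 m, v = 26500 m/s.
d^0.79 = 2050^0.79 = 413.3
v^0.47 = 26500^0.47 = 119.9
g^-0.25 = 1.31^-0.25 = 0.9347
D_tc = 1.06 × 413.3 × 119.9 × 0.9347 = 49100 m
D_f = 1.27 × 49100 = 62357 m
     = 62.36 km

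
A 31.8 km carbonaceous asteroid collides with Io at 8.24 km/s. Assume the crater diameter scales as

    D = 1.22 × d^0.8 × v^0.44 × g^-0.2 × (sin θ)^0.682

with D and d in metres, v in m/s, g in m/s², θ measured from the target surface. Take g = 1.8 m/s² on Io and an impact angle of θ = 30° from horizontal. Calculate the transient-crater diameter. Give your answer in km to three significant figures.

In SI units: d = 31800 m, v = 8240 m/s.
d^0.8 = 31800^0.8 = 3999
v^0.44 = 8240^0.44 = 52.85
g^-0.2 = 1.8^-0.2 = 0.8891
(sin 30°)^0.682 = 0.5000^0.682 = 0.6233
D = 1.22 × 3999 × 52.85 × 0.8891 × 0.6233 = 1.429 × 10^5 m
   = 142.9 km

D ≈ 143 km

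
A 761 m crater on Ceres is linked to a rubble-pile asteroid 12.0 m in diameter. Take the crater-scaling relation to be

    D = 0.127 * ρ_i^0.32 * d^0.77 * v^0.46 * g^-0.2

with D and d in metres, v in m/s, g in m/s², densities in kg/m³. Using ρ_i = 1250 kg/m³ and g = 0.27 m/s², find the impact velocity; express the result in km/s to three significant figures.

v ≈ 10.1 km/s

Rearranging for v: v = [D / (0.127 · 1250^0.32 · 12^0.77 · 0.27^-0.2)]^(1/0.46).
1250^0.32 = 9.795
12^0.77 = 6.776
0.27^-0.2 = 1.299
Denominator = 0.127 × 9.795 × 6.776 × 1.299 = 10.95
D / 10.95 = 761 / 10.95 = 69.50
v = 69.50^(1/0.46) = 69.50^2.1739 = 10099 m/s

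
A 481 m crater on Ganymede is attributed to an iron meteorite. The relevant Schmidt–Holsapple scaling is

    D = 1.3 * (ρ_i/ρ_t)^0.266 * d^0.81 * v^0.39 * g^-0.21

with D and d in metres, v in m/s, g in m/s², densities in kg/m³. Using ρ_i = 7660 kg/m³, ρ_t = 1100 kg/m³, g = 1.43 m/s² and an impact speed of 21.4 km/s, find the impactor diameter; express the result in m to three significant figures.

d ≈ 7.06 m

Rearranging for d: d = [D / (1.3 · (7660/1100)^0.266 · 21400^0.39 · 1.43^-0.21)]^(1/0.81).
(7660/1100)^0.266 = 1.676
21400^0.39 = 48.85
1.43^-0.21 = 0.9276
Denominator = 1.3 × 1.676 × 48.85 × 0.9276 = 98.73
D / 98.73 = 481 / 98.73 = 4.872
d = 4.872^(1/0.81) = 4.872^1.2346 = 7.064 m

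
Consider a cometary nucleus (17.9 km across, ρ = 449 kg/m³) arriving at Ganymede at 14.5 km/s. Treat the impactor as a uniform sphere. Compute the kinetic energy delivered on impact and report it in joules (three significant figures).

E ≈ 1.42 × 10^23 J

d = 17900 m; v = 14500 m/s.
Mass m = (π/6) ρ d³ = (π/6) × 449 × (17900)³ = 1.348 × 10^15 kg
E = ½ m v² = 0.5 × 1.348 × 10^15 × (14500)² = 1.417 × 10^23 J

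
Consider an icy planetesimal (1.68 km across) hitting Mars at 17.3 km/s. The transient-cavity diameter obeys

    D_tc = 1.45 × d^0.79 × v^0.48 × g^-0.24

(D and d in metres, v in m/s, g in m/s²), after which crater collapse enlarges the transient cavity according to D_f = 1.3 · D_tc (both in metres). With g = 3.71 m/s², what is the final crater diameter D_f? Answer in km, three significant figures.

In SI: d = 1680 m, v = 17300 m/s.
d^0.79 = 1680^0.79 = 353.2
v^0.48 = 17300^0.48 = 108.2
g^-0.24 = 3.71^-0.24 = 0.7300
D_tc = 1.45 × 353.2 × 108.2 × 0.7300 = 40450 m
D_f = 1.3 × 40450 = 52585 m
     = 52.59 km

D_f ≈ 52.6 km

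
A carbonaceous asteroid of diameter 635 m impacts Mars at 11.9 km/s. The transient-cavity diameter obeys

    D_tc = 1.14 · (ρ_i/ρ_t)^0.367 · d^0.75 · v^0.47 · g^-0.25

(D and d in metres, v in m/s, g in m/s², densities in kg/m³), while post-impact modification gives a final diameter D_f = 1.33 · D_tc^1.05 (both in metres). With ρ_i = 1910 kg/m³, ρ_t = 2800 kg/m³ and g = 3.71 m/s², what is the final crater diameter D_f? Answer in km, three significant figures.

v = 11900 m/s.
(ρ_i/ρ_t)^0.367 = (1910/2800)^0.367 = 0.8690
d^0.75 = 635^0.75 = 126.5
v^0.47 = 11900^0.47 = 82.32
g^-0.25 = 3.71^-0.25 = 0.7205
D_tc = 1.14 × 0.8690 × 126.5 × 82.32 × 0.7205 = 7433 m
D_f = 1.33 × (7433)^1.05 = 15437 m
     = 15.44 km

D_f ≈ 15.4 km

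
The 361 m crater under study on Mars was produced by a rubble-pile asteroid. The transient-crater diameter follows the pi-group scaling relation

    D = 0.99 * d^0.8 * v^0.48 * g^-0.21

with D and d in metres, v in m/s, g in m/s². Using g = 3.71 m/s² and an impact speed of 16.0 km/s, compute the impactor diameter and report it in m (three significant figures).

d ≈ 6.75 m

Rearranging for d: d = [D / (0.99 · 16000^0.48 · 3.71^-0.21)]^(1/0.8).
16000^0.48 = 104.2
3.71^-0.21 = 0.7593
Denominator = 0.99 × 104.2 × 0.7593 = 78.33
D / 78.33 = 361 / 78.33 = 4.609
d = 4.609^(1/0.8) = 4.609^1.25 = 6.753 m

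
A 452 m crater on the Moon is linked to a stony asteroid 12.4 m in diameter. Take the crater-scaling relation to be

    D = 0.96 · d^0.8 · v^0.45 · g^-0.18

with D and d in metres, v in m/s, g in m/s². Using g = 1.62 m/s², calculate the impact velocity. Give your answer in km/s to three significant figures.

v ≈ 12.0 km/s

Rearranging for v: v = [D / (0.96 · 12.4^0.8 · 1.62^-0.18)]^(1/0.45).
12.4^0.8 = 7.494
1.62^-0.18 = 0.9168
Denominator = 0.96 × 7.494 × 0.9168 = 6.596
D / 6.596 = 452 / 6.596 = 68.53
v = 68.53^(1/0.45) = 68.53^2.2222 = 12014 m/s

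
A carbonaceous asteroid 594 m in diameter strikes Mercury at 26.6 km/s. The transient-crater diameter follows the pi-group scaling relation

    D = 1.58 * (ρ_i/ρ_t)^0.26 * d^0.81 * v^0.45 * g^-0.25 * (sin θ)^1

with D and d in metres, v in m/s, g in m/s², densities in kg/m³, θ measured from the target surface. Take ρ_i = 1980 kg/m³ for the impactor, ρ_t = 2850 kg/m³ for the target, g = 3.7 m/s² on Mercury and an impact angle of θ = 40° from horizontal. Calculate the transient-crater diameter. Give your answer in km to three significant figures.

In SI units: v = 26600 m/s.
(ρ_i/ρ_t)^0.26 = (1980/2850)^0.26 = 0.9096
d^0.81 = 594^0.81 = 176.5
v^0.45 = 26600^0.45 = 97.99
g^-0.25 = 3.7^-0.25 = 0.7210
(sin 40°)^1 = 0.6428^1 = 0.6428
D = 1.58 × 0.9096 × 176.5 × 97.99 × 0.7210 × 0.6428 = 11520 m
   = 11.52 km

D ≈ 11.5 km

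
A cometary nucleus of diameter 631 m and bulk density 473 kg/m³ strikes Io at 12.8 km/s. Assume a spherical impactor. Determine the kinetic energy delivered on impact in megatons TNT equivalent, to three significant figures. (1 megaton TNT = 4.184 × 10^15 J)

E ≈ 1220 Mt TNT

v = 12800 m/s.
Mass m = (π/6) ρ d³ = (π/6) × 473 × (631)³ = 6.222 × 10^10 kg
E = ½ m v² = 0.5 × 6.222 × 10^10 × (12800)² = 5.097 × 10^18 J
   = 5.097 × 10^18 / 4.184×10^15 = 1218 Mt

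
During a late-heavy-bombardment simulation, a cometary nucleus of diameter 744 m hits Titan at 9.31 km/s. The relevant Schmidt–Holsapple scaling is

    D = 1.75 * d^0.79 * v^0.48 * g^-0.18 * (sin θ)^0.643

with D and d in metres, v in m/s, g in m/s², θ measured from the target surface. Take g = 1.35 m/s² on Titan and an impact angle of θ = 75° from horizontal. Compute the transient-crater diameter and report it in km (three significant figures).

D ≈ 24.2 km

In SI units: v = 9310 m/s.
d^0.79 = 744^0.79 = 185.6
v^0.48 = 9310^0.48 = 80.37
g^-0.18 = 1.35^-0.18 = 0.9474
(sin 75°)^0.643 = 0.9659^0.643 = 0.9779
D = 1.75 × 185.6 × 80.37 × 0.9474 × 0.9779 = 24185 m
   = 24.18 km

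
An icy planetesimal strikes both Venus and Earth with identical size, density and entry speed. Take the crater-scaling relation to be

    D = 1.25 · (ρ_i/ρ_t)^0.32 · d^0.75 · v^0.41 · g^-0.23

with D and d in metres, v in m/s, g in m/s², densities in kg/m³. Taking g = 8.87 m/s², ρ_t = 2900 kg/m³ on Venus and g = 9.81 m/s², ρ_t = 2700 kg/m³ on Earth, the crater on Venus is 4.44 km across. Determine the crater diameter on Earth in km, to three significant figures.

The impactor-only factors (d, v, ρ_i) cancel in the ratio, leaving D_Earth/D_Venus = (g_Earth/g_Venus)^-0.23 · (ρ_t,Venus/ρ_t,Earth)^0.32.
(9.81/8.87)^-0.23 = 1.106^-0.23 = 0.9771
(2900/2700)^0.32 = 1.074^0.32 = 1.023
Ratio = 0.9771 × 1.023 = 0.9996
D_Earth = 0.9996 × 4.44 km = 4.44 km

D ≈ 4.44 km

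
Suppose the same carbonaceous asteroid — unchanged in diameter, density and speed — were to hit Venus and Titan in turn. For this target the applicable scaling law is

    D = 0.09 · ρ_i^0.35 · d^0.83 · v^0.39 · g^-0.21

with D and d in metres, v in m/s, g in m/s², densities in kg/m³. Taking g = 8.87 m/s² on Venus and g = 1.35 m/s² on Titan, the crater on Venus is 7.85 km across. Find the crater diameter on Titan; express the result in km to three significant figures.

D ≈ 11.7 km

All impactor-dependent factors cancel in the ratio, leaving D_Titan/D_Venus = (g_Titan/g_Venus)^-0.21.
(1.35/8.87)^-0.21 = 0.1522^-0.21 = 1.485
D_Titan = 1.485 × 7.85 km = 11.7 km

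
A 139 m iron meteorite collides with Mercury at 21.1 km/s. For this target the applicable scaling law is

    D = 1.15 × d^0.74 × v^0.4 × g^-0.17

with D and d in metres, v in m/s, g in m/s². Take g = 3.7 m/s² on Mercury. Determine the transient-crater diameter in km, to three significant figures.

In SI units: v = 21100 m/s.
d^0.74 = 139^0.74 = 38.53
v^0.4 = 21100^0.4 = 53.67
g^-0.17 = 3.7^-0.17 = 0.8006
D = 1.15 × 38.53 × 53.67 × 0.8006 = 1904 m
   = 1.904 km

D ≈ 1.90 km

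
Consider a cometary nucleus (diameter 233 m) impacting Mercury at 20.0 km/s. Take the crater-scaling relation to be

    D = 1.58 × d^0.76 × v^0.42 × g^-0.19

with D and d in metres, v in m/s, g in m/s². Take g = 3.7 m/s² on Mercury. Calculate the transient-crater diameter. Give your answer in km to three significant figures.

D ≈ 4.97 km

In SI units: v = 20000 m/s.
d^0.76 = 233^0.76 = 62.98
v^0.42 = 20000^0.42 = 64.04
g^-0.19 = 3.7^-0.19 = 0.7799
D = 1.58 × 62.98 × 64.04 × 0.7799 = 4970 m
   = 4.970 km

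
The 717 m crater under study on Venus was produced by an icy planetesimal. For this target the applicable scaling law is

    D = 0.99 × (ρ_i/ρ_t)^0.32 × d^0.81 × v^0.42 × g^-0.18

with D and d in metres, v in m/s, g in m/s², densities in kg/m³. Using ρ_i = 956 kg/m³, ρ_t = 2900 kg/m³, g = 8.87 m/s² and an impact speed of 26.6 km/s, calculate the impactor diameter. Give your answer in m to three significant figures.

d ≈ 43.4 m

Rearranging for d: d = [D / (0.99 · (956/2900)^0.32 · 26600^0.42 · 8.87^-0.18)]^(1/0.81).
(956/2900)^0.32 = 0.7011
26600^0.42 = 72.19
8.87^-0.18 = 0.6751
Denominator = 0.99 × 0.7011 × 72.19 × 0.6751 = 33.83
D / 33.83 = 717 / 33.83 = 21.19
d = 21.19^(1/0.81) = 21.19^1.2346 = 43.38 m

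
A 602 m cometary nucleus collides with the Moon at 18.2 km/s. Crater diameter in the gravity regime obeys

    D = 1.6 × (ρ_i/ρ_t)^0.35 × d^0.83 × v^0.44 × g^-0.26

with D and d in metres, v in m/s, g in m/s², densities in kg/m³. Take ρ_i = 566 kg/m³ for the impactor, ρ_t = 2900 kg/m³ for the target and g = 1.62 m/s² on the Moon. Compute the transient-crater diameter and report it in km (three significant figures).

D ≈ 12.1 km

In SI units: v = 18200 m/s.
(ρ_i/ρ_t)^0.35 = (566/2900)^0.35 = 0.5645
d^0.83 = 602^0.83 = 202.8
v^0.44 = 18200^0.44 = 74.89
g^-0.26 = 1.62^-0.26 = 0.8821
D = 1.6 × 0.5645 × 202.8 × 74.89 × 0.8821 = 12100 m
   = 12.10 km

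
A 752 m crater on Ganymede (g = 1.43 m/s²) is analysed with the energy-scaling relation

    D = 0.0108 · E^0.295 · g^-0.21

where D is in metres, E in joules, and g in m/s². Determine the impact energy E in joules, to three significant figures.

E ≈ 3.36 × 10^16 J

Rearranging: E = [D / (0.0108 · g^-0.21)]^(1/0.295).
g^-0.21 = 1.43^-0.21 = 0.9276
D / (0.0108 × 0.9276) = 752 / (0.01002) = 7.505 × 10^4
E = (7.505 × 10^4)^3.3898 = 3.361 × 10^16 J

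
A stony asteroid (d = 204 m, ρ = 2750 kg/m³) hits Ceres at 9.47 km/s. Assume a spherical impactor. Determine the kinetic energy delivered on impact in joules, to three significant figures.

E ≈ 5.48 × 10^17 J

v = 9470 m/s.
Mass m = (π/6) ρ d³ = (π/6) × 2750 × (204)³ = 1.222 × 10^10 kg
E = ½ m v² = 0.5 × 1.222 × 10^10 × (9470)² = 5.480 × 10^17 J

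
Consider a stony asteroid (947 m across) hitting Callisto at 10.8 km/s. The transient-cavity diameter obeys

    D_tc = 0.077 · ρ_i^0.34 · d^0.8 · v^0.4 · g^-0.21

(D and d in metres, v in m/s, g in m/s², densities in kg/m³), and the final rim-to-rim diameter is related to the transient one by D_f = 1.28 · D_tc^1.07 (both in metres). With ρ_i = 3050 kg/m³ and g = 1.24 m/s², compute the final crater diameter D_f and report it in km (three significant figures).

D_f ≈ 27.3 km

v = 10800 m/s.
ρ_i^0.34 = 3050^0.34 = 15.30
d^0.8 = 947^0.8 = 240.5
v^0.4 = 10800^0.4 = 41.06
g^-0.21 = 1.24^-0.21 = 0.9558
D_tc = 0.077 × 15.30 × 240.5 × 41.06 × 0.9558 = 11120 m
D_f = 1.28 × (11120)^1.07 = 27324 m
     = 27.32 km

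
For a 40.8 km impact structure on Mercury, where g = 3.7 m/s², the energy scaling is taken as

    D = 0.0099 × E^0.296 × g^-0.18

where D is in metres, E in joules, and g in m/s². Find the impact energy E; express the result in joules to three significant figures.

E ≈ 4.94 × 10^22 J

Rearranging: E = [D / (0.0099 · g^-0.18)]^(1/0.296).
D = 40800 m.
g^-0.18 = 3.7^-0.18 = 0.7902
D / (0.0099 × 0.7902) = 40800 / (7.823 × 10^-3) = 5.215 × 10^6
E = (5.215 × 10^6)^3.3784 = 4.938 × 10^22 J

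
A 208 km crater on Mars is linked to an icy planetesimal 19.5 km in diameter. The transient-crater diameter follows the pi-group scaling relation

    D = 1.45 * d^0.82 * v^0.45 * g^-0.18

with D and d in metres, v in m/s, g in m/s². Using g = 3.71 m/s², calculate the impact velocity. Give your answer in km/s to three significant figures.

v ≈ 7.41 km/s

Rearranging for v: v = [D / (1.45 · 19500^0.82 · 3.71^-0.18)]^(1/0.45).
D = 208000 m.
19500^0.82 = 3295
3.71^-0.18 = 0.7898
Denominator = 1.45 × 3295 × 0.7898 = 3773
D / 3773 = 208000 / 3773 = 55.13
v = 55.13^(1/0.45) = 55.13^2.2222 = 7408 m/s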